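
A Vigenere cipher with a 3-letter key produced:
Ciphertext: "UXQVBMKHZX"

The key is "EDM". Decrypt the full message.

Step 1: Key 'EDM' has length 3. Extended key: EDMEDMEDME
Step 2: Decrypt each position:
  U(20) - E(4) = 16 = Q
  X(23) - D(3) = 20 = U
  Q(16) - M(12) = 4 = E
  V(21) - E(4) = 17 = R
  B(1) - D(3) = 24 = Y
  M(12) - M(12) = 0 = A
  K(10) - E(4) = 6 = G
  H(7) - D(3) = 4 = E
  Z(25) - M(12) = 13 = N
  X(23) - E(4) = 19 = T
Plaintext: QUERYAGENT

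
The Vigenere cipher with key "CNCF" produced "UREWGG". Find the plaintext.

Step 1: Extend key: CNCFCN
Step 2: Decrypt each letter (c - k) mod 26:
  U(20) - C(2) = (20-2) mod 26 = 18 = S
  R(17) - N(13) = (17-13) mod 26 = 4 = E
  E(4) - C(2) = (4-2) mod 26 = 2 = C
  W(22) - F(5) = (22-5) mod 26 = 17 = R
  G(6) - C(2) = (6-2) mod 26 = 4 = E
  G(6) - N(13) = (6-13) mod 26 = 19 = T
Plaintext: SECRET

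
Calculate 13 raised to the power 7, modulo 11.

Step 1: Compute 13^7 mod 11 step by step, reducing modulo 11 at each step.
  13^1 mod 11 = 2
  13^2 mod 11 = (2 * 13) mod 11 = 4
  13^3 mod 11 = (4 * 13) mod 11 = 8
  13^4 mod 11 = (8 * 13) mod 11 = 5
  13^5 mod 11 = (5 * 13) mod 11 = 10
  13^6 mod 11 = (10 * 13) mod 11 = 9
  13^7 mod 11 = (9 * 13) mod 11 = 7
Step 2: Result = 7.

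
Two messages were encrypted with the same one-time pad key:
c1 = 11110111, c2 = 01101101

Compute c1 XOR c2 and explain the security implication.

Step 1: c1 XOR c2 = (m1 XOR k) XOR (m2 XOR k).
Step 2: By XOR associativity/commutativity: = m1 XOR m2 XOR k XOR k = m1 XOR m2.
Step 3: 11110111 XOR 01101101 = 10011010 = 154.
Step 4: The key cancels out! An attacker learns m1 XOR m2 = 154, revealing the relationship between plaintexts.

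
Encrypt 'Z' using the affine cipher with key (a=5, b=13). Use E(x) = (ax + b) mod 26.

Step 1: Convert 'Z' to number: x = 25.
Step 2: E(25) = (5 * 25 + 13) mod 26 = 138 mod 26 = 8.
Step 3: Convert 8 back to letter: I.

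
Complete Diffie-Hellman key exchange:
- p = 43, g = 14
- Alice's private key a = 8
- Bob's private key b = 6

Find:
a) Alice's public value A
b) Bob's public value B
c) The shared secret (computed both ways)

Step 1: A = g^a mod p = 14^8 mod 43 = 31.
Step 2: B = g^b mod p = 14^6 mod 43 = 21.
Step 3: Alice computes s = B^a mod p = 21^8 mod 43 = 21.
Step 4: Bob computes s = A^b mod p = 31^6 mod 43 = 21.
Both sides agree: shared secret = 21.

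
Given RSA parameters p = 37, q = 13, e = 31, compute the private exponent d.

Step 1: n = 37 * 13 = 481.
Step 2: phi(n) = 36 * 12 = 432.
Step 3: Find d such that 31 * d = 1 (mod 432).
Step 4: d = 31^(-1) mod 432 = 223.
Verification: 31 * 223 = 6913 = 16 * 432 + 1.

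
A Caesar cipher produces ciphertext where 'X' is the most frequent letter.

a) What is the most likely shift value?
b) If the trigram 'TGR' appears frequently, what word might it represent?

Step 1: In English, 'E' is the most frequent letter (12.7%).
Step 2: The most frequent ciphertext letter is 'X' (position 23).
Step 3: Shift = (23 - 4) mod 26 = 19.
Step 4: Decrypt 'TGR' by shifting back 19:
  T -> A
  G -> N
  R -> Y
Step 5: 'TGR' decrypts to 'ANY'.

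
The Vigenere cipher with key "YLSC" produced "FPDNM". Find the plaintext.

Step 1: Extend key: YLSCY
Step 2: Decrypt each letter (c - k) mod 26:
  F(5) - Y(24) = (5-24) mod 26 = 7 = H
  P(15) - L(11) = (15-11) mod 26 = 4 = E
  D(3) - S(18) = (3-18) mod 26 = 11 = L
  N(13) - C(2) = (13-2) mod 26 = 11 = L
  M(12) - Y(24) = (12-24) mod 26 = 14 = O
Plaintext: HELLO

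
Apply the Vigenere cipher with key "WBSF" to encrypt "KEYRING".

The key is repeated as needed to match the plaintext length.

Step 1: Repeat key to match plaintext length:
  Plaintext: KEYRING
  Key:       WBSFWBS
Step 2: Encrypt each letter:
  K(10) + W(22) = (10+22) mod 26 = 6 = G
  E(4) + B(1) = (4+1) mod 26 = 5 = F
  Y(24) + S(18) = (24+18) mod 26 = 16 = Q
  R(17) + F(5) = (17+5) mod 26 = 22 = W
  I(8) + W(22) = (8+22) mod 26 = 4 = E
  N(13) + B(1) = (13+1) mod 26 = 14 = O
  G(6) + S(18) = (6+18) mod 26 = 24 = Y
Ciphertext: GFQWEOY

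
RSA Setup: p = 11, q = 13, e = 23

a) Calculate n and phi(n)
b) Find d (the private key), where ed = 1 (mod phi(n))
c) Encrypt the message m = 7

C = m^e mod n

Step 1: n = 11 * 13 = 143.
Step 2: phi(n) = (11-1)(13-1) = 10 * 12 = 120.
Step 3: Find d = 23^(-1) mod 120 = 47.
  Verify: 23 * 47 = 1081 = 1 (mod 120).
Step 4: C = 7^23 mod 143 = 2.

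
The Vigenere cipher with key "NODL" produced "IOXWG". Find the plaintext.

Step 1: Extend key: NODLN
Step 2: Decrypt each letter (c - k) mod 26:
  I(8) - N(13) = (8-13) mod 26 = 21 = V
  O(14) - O(14) = (14-14) mod 26 = 0 = A
  X(23) - D(3) = (23-3) mod 26 = 20 = U
  W(22) - L(11) = (22-11) mod 26 = 11 = L
  G(6) - N(13) = (6-13) mod 26 = 19 = T
Plaintext: VAULT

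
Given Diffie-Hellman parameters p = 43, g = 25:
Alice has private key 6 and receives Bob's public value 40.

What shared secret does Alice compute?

Step 1: s = B^a mod p = 40^6 mod 43.
  40^1 mod 43 = 40
  40^2 mod 43 = (40 * 40) mod 43 = 9
  40^3 mod 43 = (9 * 40) mod 43 = 16
  40^4 mod 43 = (16 * 40) mod 43 = 38
  40^5 mod 43 = (38 * 40) mod 43 = 15
  40^6 mod 43 = (15 * 40) mod 43 = 41
Result: shared secret = 41.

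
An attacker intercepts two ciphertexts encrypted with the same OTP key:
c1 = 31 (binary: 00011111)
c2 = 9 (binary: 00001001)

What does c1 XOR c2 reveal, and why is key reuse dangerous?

Step 1: c1 XOR c2 = (m1 XOR k) XOR (m2 XOR k).
Step 2: By XOR associativity/commutativity: = m1 XOR m2 XOR k XOR k = m1 XOR m2.
Step 3: 00011111 XOR 00001001 = 00010110 = 22.
Step 4: The key cancels out! An attacker learns m1 XOR m2 = 22, revealing the relationship between plaintexts.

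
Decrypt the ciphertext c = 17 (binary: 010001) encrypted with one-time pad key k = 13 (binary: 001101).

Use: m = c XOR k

Step 1: XOR ciphertext with key:
  Ciphertext: 010001
  Key:        001101
  XOR:        011100
Step 2: Plaintext = 011100 = 28 in decimal.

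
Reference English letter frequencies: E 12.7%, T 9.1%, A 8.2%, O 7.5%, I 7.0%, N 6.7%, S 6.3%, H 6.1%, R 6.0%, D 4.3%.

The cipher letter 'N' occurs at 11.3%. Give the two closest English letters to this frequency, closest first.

Step 1: Observed frequency of 'N' is 11.3%.
Step 2: Compute distances to each reference frequency and sort:
  E (12.7%): difference = 1.4% <-- BEST
  T (9.1%): difference = 2.2% <-- RUNNER-UP
  A (8.2%): difference = 3.1%
  O (7.5%): difference = 3.8%
  I (7.0%): difference = 4.3%
Step 3: Most likely is 'E' (12.7%, diff 1.4%); second most likely is 'T' (9.1%, diff 2.2%).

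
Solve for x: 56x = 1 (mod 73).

Step 1: We need x such that 56 * x = 1 (mod 73).
Step 2: Using the extended Euclidean algorithm or trial:
  56 * 30 = 1680 = 23 * 73 + 1.
Step 3: Since 1680 mod 73 = 1, the inverse is x = 30.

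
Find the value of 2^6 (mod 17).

Step 1: Compute 2^6 mod 17 step by step, reducing modulo 17 at each step.
  2^1 mod 17 = 2
  2^2 mod 17 = (2 * 2) mod 17 = 4
  2^3 mod 17 = (4 * 2) mod 17 = 8
  2^4 mod 17 = (8 * 2) mod 17 = 16
  2^5 mod 17 = (16 * 2) mod 17 = 15
  2^6 mod 17 = (15 * 2) mod 17 = 13
Step 2: Result = 13.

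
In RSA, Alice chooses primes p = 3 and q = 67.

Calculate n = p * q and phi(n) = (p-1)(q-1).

Step 1: n = p * q = 3 * 67 = 201.
Step 2: phi(n) = (p-1)(q-1) = 2 * 66 = 132.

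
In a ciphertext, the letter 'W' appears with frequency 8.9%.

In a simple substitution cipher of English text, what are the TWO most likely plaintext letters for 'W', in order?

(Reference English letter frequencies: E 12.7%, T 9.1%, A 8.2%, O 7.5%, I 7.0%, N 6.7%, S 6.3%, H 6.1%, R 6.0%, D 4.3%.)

Step 1: Observed frequency of 'W' is 8.9%.
Step 2: Compute distances to each reference frequency and sort:
  T (9.1%): difference = 0.2% <-- BEST
  A (8.2%): difference = 0.7% <-- RUNNER-UP
  O (7.5%): difference = 1.4%
  I (7.0%): difference = 1.9%
  N (6.7%): difference = 2.2%
Step 3: Most likely is 'T' (9.1%, diff 0.2%); second most likely is 'A' (8.2%, diff 0.7%).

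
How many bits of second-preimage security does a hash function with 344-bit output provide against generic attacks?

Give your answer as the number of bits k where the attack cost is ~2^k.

Step 1: The hash has a 344-bit output.
Step 2: Second-preimage resistance means: given a specific input x, it should be infeasible to find a different y with h(y) = h(x).
With a 344-bit output, a generic search for a second preimage costs about 2^344 evaluations (each trial matches the fixed target with probability 2^-344).
Step 3: Security level = 344 bits.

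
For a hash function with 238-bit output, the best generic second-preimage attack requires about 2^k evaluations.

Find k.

Step 1: The hash has a 238-bit output.
Step 2: Second-preimage resistance means: given a specific input x, it should be infeasible to find a different y with h(y) = h(x).
With a 238-bit output, a generic search for a second preimage costs about 2^238 evaluations (each trial matches the fixed target with probability 2^-238).
Step 3: Security level = 238 bits.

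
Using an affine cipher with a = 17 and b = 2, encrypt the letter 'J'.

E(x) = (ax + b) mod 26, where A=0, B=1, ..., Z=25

Step 1: Convert 'J' to number: x = 9.
Step 2: E(9) = (17 * 9 + 2) mod 26 = 155 mod 26 = 25.
Step 3: Convert 25 back to letter: Z.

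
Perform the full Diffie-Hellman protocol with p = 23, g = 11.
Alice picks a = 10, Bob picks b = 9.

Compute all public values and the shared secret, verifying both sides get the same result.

Step 1: A = g^a mod p = 11^10 mod 23 = 2.
Step 2: B = g^b mod p = 11^9 mod 23 = 19.
Step 3: Alice computes s = B^a mod p = 19^10 mod 23 = 6.
Step 4: Bob computes s = A^b mod p = 2^9 mod 23 = 6.
Both sides agree: shared secret = 6.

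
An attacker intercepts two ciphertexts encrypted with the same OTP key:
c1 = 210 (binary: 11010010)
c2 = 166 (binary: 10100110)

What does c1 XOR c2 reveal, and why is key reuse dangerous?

Step 1: c1 XOR c2 = (m1 XOR k) XOR (m2 XOR k).
Step 2: By XOR associativity/commutativity: = m1 XOR m2 XOR k XOR k = m1 XOR m2.
Step 3: 11010010 XOR 10100110 = 01110100 = 116.
Step 4: The key cancels out! An attacker learns m1 XOR m2 = 116, revealing the relationship between plaintexts.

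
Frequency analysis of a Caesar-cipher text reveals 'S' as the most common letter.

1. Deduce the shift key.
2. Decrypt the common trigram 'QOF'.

Step 1: In English, 'E' is the most frequent letter (12.7%).
Step 2: The most frequent ciphertext letter is 'S' (position 18).
Step 3: Shift = (18 - 4) mod 26 = 14.
Step 4: Decrypt 'QOF' by shifting back 14:
  Q -> C
  O -> A
  F -> R
Step 5: 'QOF' decrypts to 'CAR'.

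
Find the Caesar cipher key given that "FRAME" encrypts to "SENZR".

Step 1: Compare first letters: F (position 5) -> S (position 18).
Step 2: Shift = (18 - 5) mod 26 = 13.
The shift value is 13.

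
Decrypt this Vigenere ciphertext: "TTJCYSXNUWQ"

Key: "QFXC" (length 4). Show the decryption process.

Step 1: Key 'QFXC' has length 4. Extended key: QFXCQFXCQFX
Step 2: Decrypt each position:
  T(19) - Q(16) = 3 = D
  T(19) - F(5) = 14 = O
  J(9) - X(23) = 12 = M
  C(2) - C(2) = 0 = A
  Y(24) - Q(16) = 8 = I
  S(18) - F(5) = 13 = N
  X(23) - X(23) = 0 = A
  N(13) - C(2) = 11 = L
  U(20) - Q(16) = 4 = E
  W(22) - F(5) = 17 = R
  Q(16) - X(23) = 19 = T
Plaintext: DOMAINALERT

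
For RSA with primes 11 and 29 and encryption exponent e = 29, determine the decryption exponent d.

Step 1: n = 11 * 29 = 319.
Step 2: phi(n) = 10 * 28 = 280.
Step 3: Find d such that 29 * d = 1 (mod 280).
Step 4: d = 29^(-1) mod 280 = 29.
Verification: 29 * 29 = 841 = 3 * 280 + 1.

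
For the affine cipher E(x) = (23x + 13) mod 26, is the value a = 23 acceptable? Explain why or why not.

Step 1: Compute gcd(23, 26).
Step 2: gcd(23, 26) = 1.
Since gcd = 1, 23 is coprime with 26, so it is a valid key.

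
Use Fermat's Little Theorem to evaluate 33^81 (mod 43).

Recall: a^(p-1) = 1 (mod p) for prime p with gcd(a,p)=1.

Step 1: Since 43 is prime, by Fermat's Little Theorem: 33^42 = 1 (mod 43).
Step 2: Reduce exponent: 81 mod 42 = 39.
Step 3: So 33^81 = 33^39 (mod 43).
Step 4: 33^39 mod 43 = 39.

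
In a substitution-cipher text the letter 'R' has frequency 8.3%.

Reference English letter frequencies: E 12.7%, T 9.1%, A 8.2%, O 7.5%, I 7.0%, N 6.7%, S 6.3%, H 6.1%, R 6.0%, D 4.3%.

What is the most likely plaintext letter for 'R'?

Step 1: The observed frequency is 8.3%.
Step 2: Compare with English frequencies:
  E: 12.7% (difference: 4.4%)
  T: 9.1% (difference: 0.8%)
  A: 8.2% (difference: 0.1%) <-- closest
  O: 7.5% (difference: 0.8%)
  I: 7.0% (difference: 1.3%)
  N: 6.7% (difference: 1.6%)
  S: 6.3% (difference: 2.0%)
  H: 6.1% (difference: 2.2%)
  R: 6.0% (difference: 2.3%)
  D: 4.3% (difference: 4.0%)
Step 3: 'R' most likely represents 'A' (frequency 8.2%).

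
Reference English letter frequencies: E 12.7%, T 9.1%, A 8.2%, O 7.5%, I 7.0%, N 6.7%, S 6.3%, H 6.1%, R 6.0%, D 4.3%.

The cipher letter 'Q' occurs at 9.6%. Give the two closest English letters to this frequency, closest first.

Step 1: Observed frequency of 'Q' is 9.6%.
Step 2: Compute distances to each reference frequency and sort:
  T (9.1%): difference = 0.5% <-- BEST
  A (8.2%): difference = 1.4% <-- RUNNER-UP
  O (7.5%): difference = 2.1%
  I (7.0%): difference = 2.6%
  N (6.7%): difference = 2.9%
Step 3: Most likely is 'T' (9.1%, diff 0.5%); second most likely is 'A' (8.2%, diff 1.4%).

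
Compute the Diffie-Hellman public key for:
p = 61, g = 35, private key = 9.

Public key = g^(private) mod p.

Step 1: A = g^a mod p = 35^9 mod 61.
  35^1 mod 61 = 35
  35^2 mod 61 = (35 * 35) mod 61 = 5
  35^3 mod 61 = (5 * 35) mod 61 = 53
  35^4 mod 61 = (53 * 35) mod 61 = 25
  35^5 mod 61 = (25 * 35) mod 61 = 21
  35^6 mod 61 = (21 * 35) mod 61 = 3
  35^7 mod 61 = (3 * 35) mod 61 = 44
  35^8 mod 61 = (44 * 35) mod 61 = 15
  35^9 mod 61 = (15 * 35) mod 61 = 37
Result: A = 37.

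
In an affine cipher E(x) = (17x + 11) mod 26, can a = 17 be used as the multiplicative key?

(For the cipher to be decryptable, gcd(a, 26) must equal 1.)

Step 1: Compute gcd(17, 26).
Step 2: gcd(17, 26) = 1.
Since gcd = 1, 17 is coprime with 26, so it is a valid key.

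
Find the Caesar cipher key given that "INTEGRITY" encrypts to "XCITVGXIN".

Step 1: Compare first letters: I (position 8) -> X (position 23).
Step 2: Shift = (23 - 8) mod 26 = 15.
The shift value is 15.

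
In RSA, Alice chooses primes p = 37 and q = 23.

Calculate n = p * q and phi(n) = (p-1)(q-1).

Step 1: n = p * q = 37 * 23 = 851.
Step 2: phi(n) = (p-1)(q-1) = 36 * 22 = 792.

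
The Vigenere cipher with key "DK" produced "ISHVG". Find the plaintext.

Step 1: Extend key: DKDKD
Step 2: Decrypt each letter (c - k) mod 26:
  I(8) - D(3) = (8-3) mod 26 = 5 = F
  S(18) - K(10) = (18-10) mod 26 = 8 = I
  H(7) - D(3) = (7-3) mod 26 = 4 = E
  V(21) - K(10) = (21-10) mod 26 = 11 = L
  G(6) - D(3) = (6-3) mod 26 = 3 = D
Plaintext: FIELD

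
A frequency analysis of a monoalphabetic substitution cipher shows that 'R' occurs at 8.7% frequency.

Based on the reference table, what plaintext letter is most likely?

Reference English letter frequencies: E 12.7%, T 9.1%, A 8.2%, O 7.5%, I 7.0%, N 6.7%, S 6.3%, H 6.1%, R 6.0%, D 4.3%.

Step 1: The observed frequency is 8.7%.
Step 2: Compare with English frequencies:
  E: 12.7% (difference: 4.0%)
  T: 9.1% (difference: 0.4%) <-- closest
  A: 8.2% (difference: 0.5%)
  O: 7.5% (difference: 1.2%)
  I: 7.0% (difference: 1.7%)
  N: 6.7% (difference: 2.0%)
  S: 6.3% (difference: 2.4%)
  H: 6.1% (difference: 2.6%)
  R: 6.0% (difference: 2.7%)
  D: 4.3% (difference: 4.4%)
Step 3: 'R' most likely represents 'T' (frequency 9.1%).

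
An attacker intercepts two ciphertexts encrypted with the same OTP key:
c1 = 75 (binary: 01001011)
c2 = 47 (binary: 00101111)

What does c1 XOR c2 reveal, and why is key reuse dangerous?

Step 1: c1 XOR c2 = (m1 XOR k) XOR (m2 XOR k).
Step 2: By XOR associativity/commutativity: = m1 XOR m2 XOR k XOR k = m1 XOR m2.
Step 3: 01001011 XOR 00101111 = 01100100 = 100.
Step 4: The key cancels out! An attacker learns m1 XOR m2 = 100, revealing the relationship between plaintexts.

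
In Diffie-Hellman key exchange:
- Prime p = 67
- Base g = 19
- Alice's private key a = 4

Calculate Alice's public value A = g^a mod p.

Step 1: A = g^a mod p = 19^4 mod 67.
  19^1 mod 67 = 19
  19^2 mod 67 = (19 * 19) mod 67 = 26
  19^3 mod 67 = (26 * 19) mod 67 = 25
  19^4 mod 67 = (25 * 19) mod 67 = 6
Result: A = 6.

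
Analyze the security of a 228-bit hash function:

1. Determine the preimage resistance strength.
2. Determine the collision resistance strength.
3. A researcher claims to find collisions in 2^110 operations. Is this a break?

Step 1: Preimage resistance requires brute-force of 2^228 operations.
Step 2: Collision resistance (birthday bound) = 2^(228/2) = 2^114.
Step 3: The claimed attack costs 2^110 operations.
Step 4: Since 2^110 < 2^114, the claimed attack beats the generic birthday bound, so collision resistance is broken.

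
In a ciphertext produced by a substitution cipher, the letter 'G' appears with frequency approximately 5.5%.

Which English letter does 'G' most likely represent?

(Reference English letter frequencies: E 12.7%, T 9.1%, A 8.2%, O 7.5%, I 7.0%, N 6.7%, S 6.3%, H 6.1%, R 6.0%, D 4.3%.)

Step 1: The observed frequency is 5.5%.
Step 2: Compare with English frequencies:
  E: 12.7% (difference: 7.2%)
  T: 9.1% (difference: 3.6%)
  A: 8.2% (difference: 2.7%)
  O: 7.5% (difference: 2.0%)
  I: 7.0% (difference: 1.5%)
  N: 6.7% (difference: 1.2%)
  S: 6.3% (difference: 0.8%)
  H: 6.1% (difference: 0.6%)
  R: 6.0% (difference: 0.5%) <-- closest
  D: 4.3% (difference: 1.2%)
Step 3: 'G' most likely represents 'R' (frequency 6.0%).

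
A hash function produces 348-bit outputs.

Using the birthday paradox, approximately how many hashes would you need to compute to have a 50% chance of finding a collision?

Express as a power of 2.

Step 1: The birthday paradox gives collision probability ~50% after sqrt(2^n) = 2^(n/2) hashes.
Step 2: For 348-bit output: 2^(348/2) = 2^174.
Step 3: Approximately 2^174 hash computations needed.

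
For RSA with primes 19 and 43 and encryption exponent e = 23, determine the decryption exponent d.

Step 1: n = 19 * 43 = 817.
Step 2: phi(n) = 18 * 42 = 756.
Step 3: Find d such that 23 * d = 1 (mod 756).
Step 4: d = 23^(-1) mod 756 = 263.
Verification: 23 * 263 = 6049 = 8 * 756 + 1.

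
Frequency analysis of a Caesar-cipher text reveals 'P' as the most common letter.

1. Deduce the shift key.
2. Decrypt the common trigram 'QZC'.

Step 1: In English, 'E' is the most frequent letter (12.7%).
Step 2: The most frequent ciphertext letter is 'P' (position 15).
Step 3: Shift = (15 - 4) mod 26 = 11.
Step 4: Decrypt 'QZC' by shifting back 11:
  Q -> F
  Z -> O
  C -> R
Step 5: 'QZC' decrypts to 'FOR'.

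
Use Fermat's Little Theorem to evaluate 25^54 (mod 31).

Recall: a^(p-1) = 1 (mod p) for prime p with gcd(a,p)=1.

Step 1: Since 31 is prime, by Fermat's Little Theorem: 25^30 = 1 (mod 31).
Step 2: Reduce exponent: 54 mod 30 = 24.
Step 3: So 25^54 = 25^24 (mod 31).
Step 4: 25^24 mod 31 = 1.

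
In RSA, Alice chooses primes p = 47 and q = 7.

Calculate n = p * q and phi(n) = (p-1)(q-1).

Step 1: n = p * q = 47 * 7 = 329.
Step 2: phi(n) = (p-1)(q-1) = 46 * 6 = 276.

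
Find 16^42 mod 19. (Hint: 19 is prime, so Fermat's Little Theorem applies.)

Step 1: Since 19 is prime, by Fermat's Little Theorem: 16^18 = 1 (mod 19).
Step 2: Reduce exponent: 42 mod 18 = 6.
Step 3: So 16^42 = 16^6 (mod 19).
Step 4: 16^6 mod 19 = 7.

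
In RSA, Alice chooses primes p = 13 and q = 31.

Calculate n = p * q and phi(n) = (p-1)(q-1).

Step 1: n = p * q = 13 * 31 = 403.
Step 2: phi(n) = (p-1)(q-1) = 12 * 30 = 360.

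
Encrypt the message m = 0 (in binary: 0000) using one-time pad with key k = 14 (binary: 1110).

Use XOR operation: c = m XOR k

Step 1: Write out the XOR operation bit by bit:
  Message: 0000
  Key:     1110
  XOR:     1110
Step 2: Convert to decimal: 1110 = 14.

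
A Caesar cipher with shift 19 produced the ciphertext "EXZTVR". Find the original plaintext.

Step 1: Reverse the shift by subtracting 19 from each letter position.
  E (position 4) -> position (4-19) mod 26 = 11 -> L
  X (position 23) -> position (23-19) mod 26 = 4 -> E
  Z (position 25) -> position (25-19) mod 26 = 6 -> G
  T (position 19) -> position (19-19) mod 26 = 0 -> A
  V (position 21) -> position (21-19) mod 26 = 2 -> C
  R (position 17) -> position (17-19) mod 26 = 24 -> Y
Decrypted message: LEGACY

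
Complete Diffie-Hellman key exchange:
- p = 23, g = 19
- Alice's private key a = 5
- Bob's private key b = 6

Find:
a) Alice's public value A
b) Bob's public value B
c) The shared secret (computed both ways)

Step 1: A = g^a mod p = 19^5 mod 23 = 11.
Step 2: B = g^b mod p = 19^6 mod 23 = 2.
Step 3: Alice computes s = B^a mod p = 2^5 mod 23 = 9.
Step 4: Bob computes s = A^b mod p = 11^6 mod 23 = 9.
Both sides agree: shared secret = 9.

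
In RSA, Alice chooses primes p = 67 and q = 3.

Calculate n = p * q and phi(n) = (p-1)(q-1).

Step 1: n = p * q = 67 * 3 = 201.
Step 2: phi(n) = (p-1)(q-1) = 66 * 2 = 132.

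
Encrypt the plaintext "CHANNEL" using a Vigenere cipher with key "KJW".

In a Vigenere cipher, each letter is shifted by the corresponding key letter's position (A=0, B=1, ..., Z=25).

Step 1: Repeat key to match plaintext length:
  Plaintext: CHANNEL
  Key:       KJWKJWK
Step 2: Encrypt each letter:
  C(2) + K(10) = (2+10) mod 26 = 12 = M
  H(7) + J(9) = (7+9) mod 26 = 16 = Q
  A(0) + W(22) = (0+22) mod 26 = 22 = W
  N(13) + K(10) = (13+10) mod 26 = 23 = X
  N(13) + J(9) = (13+9) mod 26 = 22 = W
  E(4) + W(22) = (4+22) mod 26 = 0 = A
  L(11) + K(10) = (11+10) mod 26 = 21 = V
Ciphertext: MQWXWAV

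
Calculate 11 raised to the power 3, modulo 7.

Step 1: Compute 11^3 mod 7 step by step, reducing modulo 7 at each step.
  11^1 mod 7 = 4
  11^2 mod 7 = (4 * 11) mod 7 = 2
  11^3 mod 7 = (2 * 11) mod 7 = 1
Step 2: Result = 1.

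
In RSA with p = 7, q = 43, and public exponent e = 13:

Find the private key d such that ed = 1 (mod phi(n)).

Step 1: n = 7 * 43 = 301.
Step 2: phi(n) = 6 * 42 = 252.
Step 3: Find d such that 13 * d = 1 (mod 252).
Step 4: d = 13^(-1) mod 252 = 97.
Verification: 13 * 97 = 1261 = 5 * 252 + 1.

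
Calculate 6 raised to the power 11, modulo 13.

Step 1: Compute 6^11 mod 13 step by step, reducing modulo 13 at each step.
  6^1 mod 13 = 6
  6^2 mod 13 = (6 * 6) mod 13 = 10
  6^3 mod 13 = (10 * 6) mod 13 = 8
  6^4 mod 13 = (8 * 6) mod 13 = 9
  6^5 mod 13 = (9 * 6) mod 13 = 2
  6^6 mod 13 = (2 * 6) mod 13 = 12
  6^7 mod 13 = (12 * 6) mod 13 = 7
  6^8 mod 13 = (7 * 6) mod 13 = 3
  6^9 mod 13 = (3 * 6) mod 13 = 5
  6^10 mod 13 = (5 * 6) mod 13 = 4
  6^11 mod 13 = (4 * 6) mod 13 = 11
Step 2: Result = 11.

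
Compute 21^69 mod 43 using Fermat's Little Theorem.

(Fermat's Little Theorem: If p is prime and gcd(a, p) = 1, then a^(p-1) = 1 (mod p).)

Step 1: Since 43 is prime, by Fermat's Little Theorem: 21^42 = 1 (mod 43).
Step 2: Reduce exponent: 69 mod 42 = 27.
Step 3: So 21^69 = 21^27 (mod 43).
Step 4: 21^27 mod 43 = 41.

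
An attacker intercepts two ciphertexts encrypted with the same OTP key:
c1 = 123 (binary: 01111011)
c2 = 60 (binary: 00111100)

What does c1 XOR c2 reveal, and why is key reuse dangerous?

Step 1: c1 XOR c2 = (m1 XOR k) XOR (m2 XOR k).
Step 2: By XOR associativity/commutativity: = m1 XOR m2 XOR k XOR k = m1 XOR m2.
Step 3: 01111011 XOR 00111100 = 01000111 = 71.
Step 4: The key cancels out! An attacker learns m1 XOR m2 = 71, revealing the relationship between plaintexts.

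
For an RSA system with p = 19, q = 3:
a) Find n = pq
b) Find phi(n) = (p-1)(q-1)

Step 1: n = p * q = 19 * 3 = 57.
Step 2: phi(n) = (p-1)(q-1) = 18 * 2 = 36.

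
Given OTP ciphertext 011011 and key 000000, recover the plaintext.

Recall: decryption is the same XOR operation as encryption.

Step 1: XOR ciphertext with key:
  Ciphertext: 011011
  Key:        000000
  XOR:        011011
Step 2: Plaintext = 011011 = 27 in decimal.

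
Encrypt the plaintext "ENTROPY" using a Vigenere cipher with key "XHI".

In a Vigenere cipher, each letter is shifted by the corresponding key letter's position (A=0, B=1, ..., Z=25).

Step 1: Repeat key to match plaintext length:
  Plaintext: ENTROPY
  Key:       XHIXHIX
Step 2: Encrypt each letter:
  E(4) + X(23) = (4+23) mod 26 = 1 = B
  N(13) + H(7) = (13+7) mod 26 = 20 = U
  T(19) + I(8) = (19+8) mod 26 = 1 = B
  R(17) + X(23) = (17+23) mod 26 = 14 = O
  O(14) + H(7) = (14+7) mod 26 = 21 = V
  P(15) + I(8) = (15+8) mod 26 = 23 = X
  Y(24) + X(23) = (24+23) mod 26 = 21 = V
Ciphertext: BUBOVXV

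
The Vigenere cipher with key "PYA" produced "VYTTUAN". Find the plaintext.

Step 1: Extend key: PYAPYAP
Step 2: Decrypt each letter (c - k) mod 26:
  V(21) - P(15) = (21-15) mod 26 = 6 = G
  Y(24) - Y(24) = (24-24) mod 26 = 0 = A
  T(19) - A(0) = (19-0) mod 26 = 19 = T
  T(19) - P(15) = (19-15) mod 26 = 4 = E
  U(20) - Y(24) = (20-24) mod 26 = 22 = W
  A(0) - A(0) = (0-0) mod 26 = 0 = A
  N(13) - P(15) = (13-15) mod 26 = 24 = Y
Plaintext: GATEWAY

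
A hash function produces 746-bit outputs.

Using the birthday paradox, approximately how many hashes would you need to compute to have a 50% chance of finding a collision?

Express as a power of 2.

Step 1: The birthday paradox gives collision probability ~50% after sqrt(2^n) = 2^(n/2) hashes.
Step 2: For 746-bit output: 2^(746/2) = 2^373.
Step 3: Approximately 2^373 hash computations needed.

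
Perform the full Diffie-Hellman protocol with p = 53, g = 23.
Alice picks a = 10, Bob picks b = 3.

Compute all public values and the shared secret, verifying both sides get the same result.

Step 1: A = g^a mod p = 23^10 mod 53 = 52.
Step 2: B = g^b mod p = 23^3 mod 53 = 30.
Step 3: Alice computes s = B^a mod p = 30^10 mod 53 = 52.
Step 4: Bob computes s = A^b mod p = 52^3 mod 53 = 52.
Both sides agree: shared secret = 52.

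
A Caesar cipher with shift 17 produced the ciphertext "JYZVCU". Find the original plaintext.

Step 1: Reverse the shift by subtracting 17 from each letter position.
  J (position 9) -> position (9-17) mod 26 = 18 -> S
  Y (position 24) -> position (24-17) mod 26 = 7 -> H
  Z (position 25) -> position (25-17) mod 26 = 8 -> I
  V (position 21) -> position (21-17) mod 26 = 4 -> E
  C (position 2) -> position (2-17) mod 26 = 11 -> L
  U (position 20) -> position (20-17) mod 26 = 3 -> D
Decrypted message: SHIELD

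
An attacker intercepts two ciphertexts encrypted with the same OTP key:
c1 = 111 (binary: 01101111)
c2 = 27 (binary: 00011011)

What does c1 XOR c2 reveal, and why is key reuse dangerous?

Step 1: c1 XOR c2 = (m1 XOR k) XOR (m2 XOR k).
Step 2: By XOR associativity/commutativity: = m1 XOR m2 XOR k XOR k = m1 XOR m2.
Step 3: 01101111 XOR 00011011 = 01110100 = 116.
Step 4: The key cancels out! An attacker learns m1 XOR m2 = 116, revealing the relationship between plaintexts.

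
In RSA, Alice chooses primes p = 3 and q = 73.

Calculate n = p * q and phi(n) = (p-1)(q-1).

Step 1: n = p * q = 3 * 73 = 219.
Step 2: phi(n) = (p-1)(q-1) = 2 * 72 = 144.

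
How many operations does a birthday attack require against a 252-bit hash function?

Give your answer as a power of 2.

Step 1: The birthday paradox gives collision probability ~50% after sqrt(2^n) = 2^(n/2) hashes.
Step 2: For 252-bit output: 2^(252/2) = 2^126.
Step 3: Approximately 2^126 hash computations needed.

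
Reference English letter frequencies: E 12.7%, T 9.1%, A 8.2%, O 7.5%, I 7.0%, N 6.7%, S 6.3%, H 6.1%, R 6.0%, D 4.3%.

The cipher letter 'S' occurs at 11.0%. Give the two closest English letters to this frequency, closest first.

Step 1: Observed frequency of 'S' is 11.0%.
Step 2: Compute distances to each reference frequency and sort:
  E (12.7%): difference = 1.7% <-- BEST
  T (9.1%): difference = 1.9% <-- RUNNER-UP
  A (8.2%): difference = 2.8%
  O (7.5%): difference = 3.5%
  I (7.0%): difference = 4.0%
Step 3: Most likely is 'E' (12.7%, diff 1.7%); second most likely is 'T' (9.1%, diff 1.9%).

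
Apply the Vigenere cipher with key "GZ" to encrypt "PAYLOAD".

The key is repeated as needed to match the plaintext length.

Step 1: Repeat key to match plaintext length:
  Plaintext: PAYLOAD
  Key:       GZGZGZG
Step 2: Encrypt each letter:
  P(15) + G(6) = (15+6) mod 26 = 21 = V
  A(0) + Z(25) = (0+25) mod 26 = 25 = Z
  Y(24) + G(6) = (24+6) mod 26 = 4 = E
  L(11) + Z(25) = (11+25) mod 26 = 10 = K
  O(14) + G(6) = (14+6) mod 26 = 20 = U
  A(0) + Z(25) = (0+25) mod 26 = 25 = Z
  D(3) + G(6) = (3+6) mod 26 = 9 = J
Ciphertext: VZEKUZJ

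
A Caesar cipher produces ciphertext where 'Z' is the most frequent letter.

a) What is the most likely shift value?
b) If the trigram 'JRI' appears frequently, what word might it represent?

Step 1: In English, 'E' is the most frequent letter (12.7%).
Step 2: The most frequent ciphertext letter is 'Z' (position 25).
Step 3: Shift = (25 - 4) mod 26 = 21.
Step 4: Decrypt 'JRI' by shifting back 21:
  J -> O
  R -> W
  I -> N
Step 5: 'JRI' decrypts to 'OWN'.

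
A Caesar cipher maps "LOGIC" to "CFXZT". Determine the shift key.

Step 1: Compare first letters: L (position 11) -> C (position 2).
Step 2: Shift = (2 - 11) mod 26 = 17.
The shift value is 17.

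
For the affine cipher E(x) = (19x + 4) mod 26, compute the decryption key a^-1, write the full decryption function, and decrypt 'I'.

Step 1: Find a^-1, the modular inverse of 19 mod 26.
Step 2: We need 19 * a^-1 = 1 (mod 26).
Step 3: 19 * 11 = 209 = 8 * 26 + 1, so a^-1 = 11.
Step 4: D(y) = 11(y - 4) mod 26.
Step 5: Apply to 'I' (y = 8): D(8) = 11 * (8 - 4) mod 26 = 11 * 4 mod 26 = 18 -> 'S'.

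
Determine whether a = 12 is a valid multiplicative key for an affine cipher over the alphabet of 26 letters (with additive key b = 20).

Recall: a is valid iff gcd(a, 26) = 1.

Step 1: Compute gcd(12, 26).
Step 2: gcd(12, 26) = 2.
Since gcd = 2 != 1, 12 shares a common factor with 26, so it cannot be used.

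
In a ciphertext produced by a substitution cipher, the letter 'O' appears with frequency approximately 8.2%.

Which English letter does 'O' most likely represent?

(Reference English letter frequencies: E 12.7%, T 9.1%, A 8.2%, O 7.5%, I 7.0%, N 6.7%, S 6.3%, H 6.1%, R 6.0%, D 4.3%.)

Step 1: The observed frequency is 8.2%.
Step 2: Compare with English frequencies:
  E: 12.7% (difference: 4.5%)
  T: 9.1% (difference: 0.9%)
  A: 8.2% (difference: 0.0%) <-- closest
  O: 7.5% (difference: 0.7%)
  I: 7.0% (difference: 1.2%)
  N: 6.7% (difference: 1.5%)
  S: 6.3% (difference: 1.9%)
  H: 6.1% (difference: 2.1%)
  R: 6.0% (difference: 2.2%)
  D: 4.3% (difference: 3.9%)
Step 3: 'O' most likely represents 'A' (frequency 8.2%).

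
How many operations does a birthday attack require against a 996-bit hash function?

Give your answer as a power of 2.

Step 1: The birthday paradox gives collision probability ~50% after sqrt(2^n) = 2^(n/2) hashes.
Step 2: For 996-bit output: 2^(996/2) = 2^498.
Step 3: Approximately 2^498 hash computations needed.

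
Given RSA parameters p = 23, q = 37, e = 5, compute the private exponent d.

Step 1: n = 23 * 37 = 851.
Step 2: phi(n) = 22 * 36 = 792.
Step 3: Find d such that 5 * d = 1 (mod 792).
Step 4: d = 5^(-1) mod 792 = 317.
Verification: 5 * 317 = 1585 = 2 * 792 + 1.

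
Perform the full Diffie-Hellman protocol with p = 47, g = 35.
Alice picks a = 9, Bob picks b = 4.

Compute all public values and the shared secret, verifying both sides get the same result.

Step 1: A = g^a mod p = 35^9 mod 47 = 15.
Step 2: B = g^b mod p = 35^4 mod 47 = 9.
Step 3: Alice computes s = B^a mod p = 9^9 mod 47 = 6.
Step 4: Bob computes s = A^b mod p = 15^4 mod 47 = 6.
Both sides agree: shared secret = 6.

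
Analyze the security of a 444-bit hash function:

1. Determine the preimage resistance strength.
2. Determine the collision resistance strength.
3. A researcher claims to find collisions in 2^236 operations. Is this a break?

Step 1: Preimage resistance requires brute-force of 2^444 operations.
Step 2: Collision resistance (birthday bound) = 2^(444/2) = 2^222.
Step 3: The claimed attack costs 2^236 operations.
Step 4: Since 2^236 >= 2^222, the claimed attack is no faster than the generic birthday attack, so this does not break collision resistance.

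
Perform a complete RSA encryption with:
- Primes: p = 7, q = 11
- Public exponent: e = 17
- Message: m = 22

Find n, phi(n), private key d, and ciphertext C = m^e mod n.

Step 1: n = 7 * 11 = 77.
Step 2: phi(n) = (7-1)(11-1) = 6 * 10 = 60.
Step 3: Find d = 17^(-1) mod 60 = 53.
  Verify: 17 * 53 = 901 = 1 (mod 60).
Step 4: C = 22^17 mod 77 = 22.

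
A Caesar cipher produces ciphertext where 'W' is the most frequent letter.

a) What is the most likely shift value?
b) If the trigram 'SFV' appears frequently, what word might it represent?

Step 1: In English, 'E' is the most frequent letter (12.7%).
Step 2: The most frequent ciphertext letter is 'W' (position 22).
Step 3: Shift = (22 - 4) mod 26 = 18.
Step 4: Decrypt 'SFV' by shifting back 18:
  S -> A
  F -> N
  V -> D
Step 5: 'SFV' decrypts to 'AND'.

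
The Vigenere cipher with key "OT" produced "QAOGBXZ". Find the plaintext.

Step 1: Extend key: OTOTOTO
Step 2: Decrypt each letter (c - k) mod 26:
  Q(16) - O(14) = (16-14) mod 26 = 2 = C
  A(0) - T(19) = (0-19) mod 26 = 7 = H
  O(14) - O(14) = (14-14) mod 26 = 0 = A
  G(6) - T(19) = (6-19) mod 26 = 13 = N
  B(1) - O(14) = (1-14) mod 26 = 13 = N
  X(23) - T(19) = (23-19) mod 26 = 4 = E
  Z(25) - O(14) = (25-14) mod 26 = 11 = L
Plaintext: CHANNEL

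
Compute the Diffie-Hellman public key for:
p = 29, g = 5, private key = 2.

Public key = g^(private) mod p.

Step 1: A = g^a mod p = 5^2 mod 29.
  5^1 mod 29 = 5
  5^2 mod 29 = (5 * 5) mod 29 = 25
Result: A = 25.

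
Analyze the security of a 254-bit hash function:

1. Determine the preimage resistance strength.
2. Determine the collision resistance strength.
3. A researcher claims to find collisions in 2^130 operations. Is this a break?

Step 1: Preimage resistance requires brute-force of 2^254 operations.
Step 2: Collision resistance (birthday bound) = 2^(254/2) = 2^127.
Step 3: The claimed attack costs 2^130 operations.
Step 4: Since 2^130 >= 2^127, the claimed attack is no faster than the generic birthday attack, so this does not break collision resistance.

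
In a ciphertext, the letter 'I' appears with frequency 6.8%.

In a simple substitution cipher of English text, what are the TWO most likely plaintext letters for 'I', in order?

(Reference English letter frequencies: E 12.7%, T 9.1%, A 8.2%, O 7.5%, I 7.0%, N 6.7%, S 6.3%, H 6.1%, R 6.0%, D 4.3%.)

Step 1: Observed frequency of 'I' is 6.8%.
Step 2: Compute distances to each reference frequency and sort:
  N (6.7%): difference = 0.1% <-- BEST
  I (7.0%): difference = 0.2% <-- RUNNER-UP
  S (6.3%): difference = 0.5%
  O (7.5%): difference = 0.7%
  H (6.1%): difference = 0.7%
Step 3: Most likely is 'N' (6.7%, diff 0.1%); second most likely is 'I' (7.0%, diff 0.2%).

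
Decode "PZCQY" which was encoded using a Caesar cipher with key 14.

Step 1: Reverse the shift by subtracting 14 from each letter position.
  P (position 15) -> position (15-14) mod 26 = 1 -> B
  Z (position 25) -> position (25-14) mod 26 = 11 -> L
  C (position 2) -> position (2-14) mod 26 = 14 -> O
  Q (position 16) -> position (16-14) mod 26 = 2 -> C
  Y (position 24) -> position (24-14) mod 26 = 10 -> K
Decrypted message: BLOCK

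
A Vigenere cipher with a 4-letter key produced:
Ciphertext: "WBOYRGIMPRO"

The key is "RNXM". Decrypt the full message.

Step 1: Key 'RNXM' has length 4. Extended key: RNXMRNXMRNX
Step 2: Decrypt each position:
  W(22) - R(17) = 5 = F
  B(1) - N(13) = 14 = O
  O(14) - X(23) = 17 = R
  Y(24) - M(12) = 12 = M
  R(17) - R(17) = 0 = A
  G(6) - N(13) = 19 = T
  I(8) - X(23) = 11 = L
  M(12) - M(12) = 0 = A
  P(15) - R(17) = 24 = Y
  R(17) - N(13) = 4 = E
  O(14) - X(23) = 17 = R
Plaintext: FORMATLAYER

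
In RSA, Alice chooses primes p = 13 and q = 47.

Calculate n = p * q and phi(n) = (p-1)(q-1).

Step 1: n = p * q = 13 * 47 = 611.
Step 2: phi(n) = (p-1)(q-1) = 12 * 46 = 552.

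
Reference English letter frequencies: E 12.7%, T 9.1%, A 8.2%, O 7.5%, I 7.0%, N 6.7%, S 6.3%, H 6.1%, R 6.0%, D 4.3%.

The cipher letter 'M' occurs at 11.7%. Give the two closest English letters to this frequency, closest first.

Step 1: Observed frequency of 'M' is 11.7%.
Step 2: Compute distances to each reference frequency and sort:
  E (12.7%): difference = 1.0% <-- BEST
  T (9.1%): difference = 2.6% <-- RUNNER-UP
  A (8.2%): difference = 3.5%
  O (7.5%): difference = 4.2%
  I (7.0%): difference = 4.7%
Step 3: Most likely is 'E' (12.7%, diff 1.0%); second most likely is 'T' (9.1%, diff 2.6%).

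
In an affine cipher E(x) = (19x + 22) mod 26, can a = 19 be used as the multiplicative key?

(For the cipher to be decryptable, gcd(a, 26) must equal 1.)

Step 1: Compute gcd(19, 26).
Step 2: gcd(19, 26) = 1.
Since gcd = 1, 19 is coprime with 26, so it is a valid key.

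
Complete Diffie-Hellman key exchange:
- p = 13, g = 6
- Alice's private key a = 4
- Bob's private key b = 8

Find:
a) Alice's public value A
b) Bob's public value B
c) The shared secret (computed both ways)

Step 1: A = g^a mod p = 6^4 mod 13 = 9.
Step 2: B = g^b mod p = 6^8 mod 13 = 3.
Step 3: Alice computes s = B^a mod p = 3^4 mod 13 = 3.
Step 4: Bob computes s = A^b mod p = 9^8 mod 13 = 3.
Both sides agree: shared secret = 3.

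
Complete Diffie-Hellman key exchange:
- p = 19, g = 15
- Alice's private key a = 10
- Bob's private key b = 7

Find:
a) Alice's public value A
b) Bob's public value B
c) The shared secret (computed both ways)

Step 1: A = g^a mod p = 15^10 mod 19 = 4.
Step 2: B = g^b mod p = 15^7 mod 19 = 13.
Step 3: Alice computes s = B^a mod p = 13^10 mod 19 = 6.
Step 4: Bob computes s = A^b mod p = 4^7 mod 19 = 6.
Both sides agree: shared secret = 6.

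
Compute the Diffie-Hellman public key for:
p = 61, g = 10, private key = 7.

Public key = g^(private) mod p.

Step 1: A = g^a mod p = 10^7 mod 61.
  10^1 mod 61 = 10
  10^2 mod 61 = (10 * 10) mod 61 = 39
  10^3 mod 61 = (39 * 10) mod 61 = 24
  10^4 mod 61 = (24 * 10) mod 61 = 57
  10^5 mod 61 = (57 * 10) mod 61 = 21
  10^6 mod 61 = (21 * 10) mod 61 = 27
  10^7 mod 61 = (27 * 10) mod 61 = 26
Result: A = 26.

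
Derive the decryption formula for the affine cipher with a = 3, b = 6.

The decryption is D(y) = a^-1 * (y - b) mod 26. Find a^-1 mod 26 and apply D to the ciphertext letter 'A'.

Step 1: Find a^-1, the modular inverse of 3 mod 26.
Step 2: We need 3 * a^-1 = 1 (mod 26).
Step 3: 3 * 9 = 27 = 1 * 26 + 1, so a^-1 = 9.
Step 4: D(y) = 9(y - 6) mod 26.
Step 5: Apply to 'A' (y = 0): D(0) = 9 * (0 - 6) mod 26 = 9 * -6 mod 26 = 24 -> 'Y'.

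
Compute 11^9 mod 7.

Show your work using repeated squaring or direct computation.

Step 1: Compute 11^9 mod 7 step by step, reducing modulo 7 at each step.
  11^1 mod 7 = 4
  11^2 mod 7 = (4 * 11) mod 7 = 2
  11^3 mod 7 = (2 * 11) mod 7 = 1
  11^4 mod 7 = (1 * 11) mod 7 = 4
  11^5 mod 7 = (4 * 11) mod 7 = 2
  11^6 mod 7 = (2 * 11) mod 7 = 1
  11^7 mod 7 = (1 * 11) mod 7 = 4
  11^8 mod 7 = (4 * 11) mod 7 = 2
  11^9 mod 7 = (2 * 11) mod 7 = 1
Step 2: Result = 1.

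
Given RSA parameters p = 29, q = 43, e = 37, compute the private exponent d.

Step 1: n = 29 * 43 = 1247.
Step 2: phi(n) = 28 * 42 = 1176.
Step 3: Find d such that 37 * d = 1 (mod 1176).
Step 4: d = 37^(-1) mod 1176 = 445.
Verification: 37 * 445 = 16465 = 14 * 1176 + 1.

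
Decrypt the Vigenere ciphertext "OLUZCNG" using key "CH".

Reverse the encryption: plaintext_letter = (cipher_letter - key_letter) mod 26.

Step 1: Extend key: CHCHCHC
Step 2: Decrypt each letter (c - k) mod 26:
  O(14) - C(2) = (14-2) mod 26 = 12 = M
  L(11) - H(7) = (11-7) mod 26 = 4 = E
  U(20) - C(2) = (20-2) mod 26 = 18 = S
  Z(25) - H(7) = (25-7) mod 26 = 18 = S
  C(2) - C(2) = (2-2) mod 26 = 0 = A
  N(13) - H(7) = (13-7) mod 26 = 6 = G
  G(6) - C(2) = (6-2) mod 26 = 4 = E
Plaintext: MESSAGE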